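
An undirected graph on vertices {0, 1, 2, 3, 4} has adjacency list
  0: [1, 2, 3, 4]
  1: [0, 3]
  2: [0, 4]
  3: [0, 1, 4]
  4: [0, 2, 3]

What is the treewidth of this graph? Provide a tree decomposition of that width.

Every bag has size at most 3, so the width is 3 − 1 = 2 and tw(G) ≤ 2. For the lower bound, the 3 vertices {0, 2, 4} are pairwise adjacent, and any tree decomposition puts a clique entirely inside one bag — forcing width ≥ 2. Hence tw(G) = 2 exactly.

Treewidth 2.
One optimal decomposition is:
Bags: B1 = {0, 2, 4}  B2 = {0, 3, 4}  B3 = {0, 1, 3}
Tree: B1–B2, B2–B3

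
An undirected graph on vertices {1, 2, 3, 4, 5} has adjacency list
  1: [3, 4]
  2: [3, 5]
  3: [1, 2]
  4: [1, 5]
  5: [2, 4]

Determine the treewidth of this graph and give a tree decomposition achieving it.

Treewidth 2.
One such decomposition:
Bags: B1 = {2, 4, 5}  B2 = {2, 3, 4}  B3 = {1, 3, 4}
Tree: B1–B2, B2–B3

Every bag has size at most 3, so the width is 3 − 1 = 2 and tw(G) ≤ 2. The edges 4–5–2–3–1–4 form a cycle, so G is not a tree and its treewidth is at least 2. The upper and lower bounds meet at 2, so that is the treewidth.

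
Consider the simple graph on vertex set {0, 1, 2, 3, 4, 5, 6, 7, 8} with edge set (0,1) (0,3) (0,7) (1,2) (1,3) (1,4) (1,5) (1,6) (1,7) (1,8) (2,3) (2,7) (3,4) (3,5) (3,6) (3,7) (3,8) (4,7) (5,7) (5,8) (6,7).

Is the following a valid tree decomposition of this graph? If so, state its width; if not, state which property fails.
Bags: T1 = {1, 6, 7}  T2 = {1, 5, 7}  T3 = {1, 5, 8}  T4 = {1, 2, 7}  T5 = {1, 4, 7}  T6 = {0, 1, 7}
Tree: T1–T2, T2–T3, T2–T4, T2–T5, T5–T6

A tree decomposition must satisfy three properties: every vertex lies in some bag; for every edge, both endpoints lie together in some bag; and for every vertex, the bags containing it form a connected subtree. Here vertex 3 appears in no bag, so the decomposition is invalid.

No — vertex 3 appears in no bag.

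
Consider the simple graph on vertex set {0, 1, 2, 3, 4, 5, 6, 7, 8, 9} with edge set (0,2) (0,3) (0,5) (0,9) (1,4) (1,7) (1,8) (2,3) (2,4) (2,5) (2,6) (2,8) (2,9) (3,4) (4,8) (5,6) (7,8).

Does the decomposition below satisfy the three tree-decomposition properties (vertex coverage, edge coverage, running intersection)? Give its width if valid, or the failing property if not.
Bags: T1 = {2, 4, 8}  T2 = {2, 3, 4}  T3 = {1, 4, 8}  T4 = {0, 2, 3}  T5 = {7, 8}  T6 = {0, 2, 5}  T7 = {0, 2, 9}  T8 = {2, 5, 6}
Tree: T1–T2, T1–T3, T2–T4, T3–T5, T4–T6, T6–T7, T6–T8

No — edge (1,7) lies in no bag.

A tree decomposition must satisfy three properties: every vertex lies in some bag; for every edge, both endpoints lie together in some bag; and for every vertex, the bags containing it form a connected subtree. Here edge (1,7) lies in no bag, so the decomposition is invalid.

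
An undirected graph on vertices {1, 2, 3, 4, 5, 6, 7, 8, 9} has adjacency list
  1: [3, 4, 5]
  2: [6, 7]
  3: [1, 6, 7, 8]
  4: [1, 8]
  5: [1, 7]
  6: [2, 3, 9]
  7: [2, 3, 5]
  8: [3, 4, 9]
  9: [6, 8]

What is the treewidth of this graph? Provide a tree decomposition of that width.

Treewidth 3.
One such decomposition:
Bags: B1 = {1, 4, 5, 8}  B2 = {1, 3, 5, 8}  B3 = {3, 5, 7, 8}  B4 = {3, 7, 8, 9}  B5 = {3, 6, 7, 9}  B6 = {2, 6, 7, 9}
Tree: B1–B2, B2–B3, B3–B4, B4–B5, B5–B6

The largest bag has 4 vertices, giving width 3; this decomposition certifies tw(G) ≤ 3. For the lower bound: the 4 vertex sets {1,4,5}, {8}, {3}, {2,6,7,9} are disjoint, each induces a connected subgraph, and every pair is joined by at least one edge of G. Contracting each set to a single vertex therefore yields K_{4} as a minor, and since treewidth is minor-monotone, tw(G) ≥ tw(K_{4}) = 3. Hence tw(G) = 3 exactly.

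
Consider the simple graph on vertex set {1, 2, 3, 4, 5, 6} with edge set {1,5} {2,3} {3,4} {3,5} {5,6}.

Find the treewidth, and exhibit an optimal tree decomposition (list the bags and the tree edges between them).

Every bag has size at most 2, so the width is 2 − 1 = 1 and tw(G) ≤ 1. Any graph with an edge has treewidth ≥ 1, and G has the edge 6–5. The upper and lower bounds meet at 1, so that is the treewidth.

Treewidth 1.
One optimal decomposition is:
Bags: B1 = {5, 6}  B2 = {1, 5}  B3 = {3, 5}  B4 = {3, 4}  B5 = {2, 3}
Tree: B1–B2, B2–B3, B3–B4, B3–B5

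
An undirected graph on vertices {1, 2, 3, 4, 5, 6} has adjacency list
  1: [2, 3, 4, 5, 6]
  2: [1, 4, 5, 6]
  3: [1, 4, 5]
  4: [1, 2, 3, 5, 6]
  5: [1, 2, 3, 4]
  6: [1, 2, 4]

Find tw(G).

3

A width-3 tree decomposition is:
Bags: B1 = {1, 2, 4, 6}  B2 = {1, 2, 4, 5}  B3 = {1, 3, 4, 5}
Tree: B1–B2, B2–B3
Each bag holds 4 vertices, so the decomposition has width 3, which upper-bounds the treewidth. On the other hand G contains the 4-clique {1, 2, 4, 5}. A clique must lie in a single bag of any decomposition, so no decomposition can have width below 3. Combining the bounds, tw(G) = 3.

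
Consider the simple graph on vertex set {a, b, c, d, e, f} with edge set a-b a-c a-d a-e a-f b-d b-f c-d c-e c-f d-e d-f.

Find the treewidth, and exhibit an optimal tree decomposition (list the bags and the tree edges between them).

Treewidth 3.
One optimal decomposition is:
Bags: B1 = {a, c, d, e}  B2 = {a, c, d, f}  B3 = {a, b, d, f}
Tree: B1–B2, B2–B3

Each bag holds 4 vertices, so the decomposition has width 3, which upper-bounds the treewidth. On the other hand G contains the 4-clique {a, c, d, e}. A clique must lie in a single bag of any decomposition, so no decomposition can have width below 3. Combining the bounds, tw(G) = 3.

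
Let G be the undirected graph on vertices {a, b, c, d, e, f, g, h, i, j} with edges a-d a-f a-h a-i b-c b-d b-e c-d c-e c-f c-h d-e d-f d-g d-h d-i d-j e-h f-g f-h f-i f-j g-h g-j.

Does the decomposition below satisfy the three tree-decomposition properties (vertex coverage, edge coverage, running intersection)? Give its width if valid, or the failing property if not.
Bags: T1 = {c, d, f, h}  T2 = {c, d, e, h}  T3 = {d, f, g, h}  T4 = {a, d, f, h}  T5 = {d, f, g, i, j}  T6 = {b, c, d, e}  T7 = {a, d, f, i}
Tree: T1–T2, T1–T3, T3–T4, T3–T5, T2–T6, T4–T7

A tree decomposition must satisfy three properties: every vertex lies in some bag; for every edge, both endpoints lie together in some bag; and for every vertex, the bags containing it form a connected subtree. Here bags containing vertex i are not connected in the tree, so the decomposition is invalid.

No — bags containing vertex i are not connected in the tree.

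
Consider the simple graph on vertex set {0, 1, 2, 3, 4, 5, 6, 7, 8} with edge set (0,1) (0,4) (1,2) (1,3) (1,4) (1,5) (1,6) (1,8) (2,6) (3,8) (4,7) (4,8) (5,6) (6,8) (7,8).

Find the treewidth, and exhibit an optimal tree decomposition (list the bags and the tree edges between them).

Every bag has size at most 3, so the width is 3 − 1 = 2 and tw(G) ≤ 2. For the lower bound, the 3 vertices {0, 1, 4} are pairwise adjacent, and any tree decomposition puts a clique entirely inside one bag — forcing width ≥ 2. Combining the bounds, tw(G) = 2.

Treewidth 2.
Bags: B1 = {1, 4, 8}  B2 = {0, 1, 4}  B3 = {1, 3, 8}  B4 = {1, 6, 8}  B5 = {1, 5, 6}  B6 = {1, 2, 6}  B7 = {4, 7, 8}
Tree: B1–B2, B1–B3, B1–B4, B4–B5, B4–B6, B1–B7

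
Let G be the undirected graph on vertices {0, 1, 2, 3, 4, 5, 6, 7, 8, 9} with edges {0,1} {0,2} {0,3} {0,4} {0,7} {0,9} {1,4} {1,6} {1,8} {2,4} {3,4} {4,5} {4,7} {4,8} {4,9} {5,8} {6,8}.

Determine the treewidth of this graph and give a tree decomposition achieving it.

Treewidth 2.
Bags: B1 = {0, 1, 4}  B2 = {1, 4, 8}  B3 = {4, 5, 8}  B4 = {0, 3, 4}  B5 = {0, 4, 7}  B6 = {0, 4, 9}  B7 = {0, 2, 4}  B8 = {1, 6, 8}
Tree: B1–B2, B2–B3, B1–B4, B4–B5, B4–B6, B1–B7, B2–B8

Every bag has size at most 3, so the width is 3 − 1 = 2 and tw(G) ≤ 2. On the other hand G contains the 3-clique {0, 1, 4}. A clique must lie in a single bag of any decomposition, so no decomposition can have width below 2. Hence tw(G) = 2 exactly.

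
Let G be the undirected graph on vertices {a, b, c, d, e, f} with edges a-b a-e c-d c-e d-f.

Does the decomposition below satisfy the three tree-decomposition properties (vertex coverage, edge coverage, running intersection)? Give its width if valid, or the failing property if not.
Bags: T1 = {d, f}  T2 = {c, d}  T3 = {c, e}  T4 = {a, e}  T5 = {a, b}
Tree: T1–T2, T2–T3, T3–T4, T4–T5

Checking the three conditions: (i) the bags cover all of {a, b, c, d, e, f}; (ii) for each edge, some bag contains both endpoints; (iii) the bags containing any fixed vertex form a subtree. All hold, so the decomposition is valid with width 2 − 1 = 1.

Yes; width 1.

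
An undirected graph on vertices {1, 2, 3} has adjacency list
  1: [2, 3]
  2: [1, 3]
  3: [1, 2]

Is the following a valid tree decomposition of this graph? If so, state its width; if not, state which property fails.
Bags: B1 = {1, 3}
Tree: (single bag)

No — vertex 2 appears in no bag.

A tree decomposition must satisfy three properties: every vertex lies in some bag; for every edge, both endpoints lie together in some bag; and for every vertex, the bags containing it form a connected subtree. Here vertex 2 appears in no bag, so the decomposition is invalid.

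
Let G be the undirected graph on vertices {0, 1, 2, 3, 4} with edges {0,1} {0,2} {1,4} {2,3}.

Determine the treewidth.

1

A width-1 tree decomposition is:
Bags: B1 = {1, 4}  B2 = {0, 1}  B3 = {0, 2}  B4 = {2, 3}
Tree: B1–B2, B2–B3, B3–B4
Every bag has size at most 2, so the width is 2 − 1 = 1 and tw(G) ≤ 1. Since G has at least one edge (e.g. 4–1), it is not an edgeless graph, so tw(G) ≥ 1. The upper and lower bounds meet at 1, so that is the treewidth.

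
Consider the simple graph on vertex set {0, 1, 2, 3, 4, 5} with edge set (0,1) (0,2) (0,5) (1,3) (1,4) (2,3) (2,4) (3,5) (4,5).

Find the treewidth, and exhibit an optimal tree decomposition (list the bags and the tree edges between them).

Every bag has size at most 4, so the width is 4 − 1 = 3 and tw(G) ≤ 3. For the lower bound: the 4 vertex sets {3,5}, {0,2}, {4}, {1} are disjoint, each induces a connected subgraph, and every pair is joined by at least one edge of G. Contracting each set to a single vertex therefore yields K_{4} as a minor, and since treewidth is minor-monotone, tw(G) ≥ tw(K_{4}) = 3. Combining the bounds, tw(G) = 3.

Treewidth 3.
One such decomposition:
Bags: B1 = {0, 3, 4, 5}  B2 = {0, 2, 3, 4}  B3 = {0, 1, 3, 4}
Tree: B1–B2, B2–B3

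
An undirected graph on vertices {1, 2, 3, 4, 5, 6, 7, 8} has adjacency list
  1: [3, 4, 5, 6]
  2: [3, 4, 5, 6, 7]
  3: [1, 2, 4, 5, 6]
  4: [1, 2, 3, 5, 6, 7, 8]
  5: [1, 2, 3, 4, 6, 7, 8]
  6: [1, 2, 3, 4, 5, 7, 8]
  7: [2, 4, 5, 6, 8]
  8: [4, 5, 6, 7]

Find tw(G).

A width-4 tree decomposition is:
Bags: B1 = {4, 5, 6, 7, 8}  B2 = {2, 4, 5, 6, 7}  B3 = {2, 3, 4, 5, 6}  B4 = {1, 3, 4, 5, 6}
Tree: B1–B2, B2–B3, B3–B4
The largest bag has 5 vertices, giving width 4; this decomposition certifies tw(G) ≤ 4. For the lower bound, the 5 vertices {4, 5, 6, 7, 8} are pairwise adjacent, and any tree decomposition puts a clique entirely inside one bag — forcing width ≥ 4. Therefore the treewidth is 4.

4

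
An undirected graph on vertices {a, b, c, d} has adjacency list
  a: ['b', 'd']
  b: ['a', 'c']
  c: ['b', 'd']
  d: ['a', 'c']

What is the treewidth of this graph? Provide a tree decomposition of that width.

Each bag holds 3 vertices, so the decomposition has width 2, which upper-bounds the treewidth. For the lower bound, G contains the cycle a–d–c–b–a, so G is not a forest; only forests have treewidth ≤ 1, hence tw(G) ≥ 2. Combining the bounds, tw(G) = 2.

Treewidth 2.
Bags: B1 = {a, c, d}  B2 = {a, b, c}
Tree: B1–B2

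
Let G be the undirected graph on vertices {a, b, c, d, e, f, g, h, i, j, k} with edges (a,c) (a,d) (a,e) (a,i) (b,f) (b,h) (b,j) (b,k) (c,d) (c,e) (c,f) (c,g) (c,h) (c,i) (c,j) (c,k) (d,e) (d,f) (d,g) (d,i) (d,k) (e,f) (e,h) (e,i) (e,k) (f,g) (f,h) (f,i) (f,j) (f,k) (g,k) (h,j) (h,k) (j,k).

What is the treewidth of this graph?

A width-4 tree decomposition is:
Bags: B1 = {c, e, f, h, k}  B2 = {c, f, h, j, k}  B3 = {b, f, h, j, k}  B4 = {c, d, e, f, k}  B5 = {c, d, e, f, i}  B6 = {c, d, f, g, k}  B7 = {a, c, d, e, i}
Tree: B1–B2, B2–B3, B1–B4, B4–B5, B4–B6, B5–B7
Every bag has size at most 5, so the width is 5 − 1 = 4 and tw(G) ≤ 4. Conversely, {a, c, d, e, i} is a clique of size 5, and the vertices of any clique must share a bag in every tree decomposition; so some bag has ≥ 5 vertices and tw(G) ≥ 4. Hence tw(G) = 4 exactly.

4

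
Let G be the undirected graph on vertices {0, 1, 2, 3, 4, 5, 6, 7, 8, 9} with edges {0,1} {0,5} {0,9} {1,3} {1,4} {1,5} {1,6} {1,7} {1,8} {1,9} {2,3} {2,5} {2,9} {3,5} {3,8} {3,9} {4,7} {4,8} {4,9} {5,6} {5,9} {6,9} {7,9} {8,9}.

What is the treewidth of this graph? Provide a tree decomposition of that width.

Treewidth 3.
One such decomposition:
Bags: B1 = {1, 4, 8, 9}  B2 = {1, 3, 8, 9}  B3 = {1, 3, 5, 9}  B4 = {1, 5, 6, 9}  B5 = {2, 3, 5, 9}  B6 = {0, 1, 5, 9}  B7 = {1, 4, 7, 9}
Tree: B1–B2, B2–B3, B3–B4, B3–B5, B4–B6, B1–B7

The largest bag has 4 vertices, giving width 3; this decomposition certifies tw(G) ≤ 3. Conversely, {1, 3, 8, 9} is a clique of size 4, and the vertices of any clique must share a bag in every tree decomposition; so some bag has ≥ 4 vertices and tw(G) ≥ 3. Therefore the treewidth is 3.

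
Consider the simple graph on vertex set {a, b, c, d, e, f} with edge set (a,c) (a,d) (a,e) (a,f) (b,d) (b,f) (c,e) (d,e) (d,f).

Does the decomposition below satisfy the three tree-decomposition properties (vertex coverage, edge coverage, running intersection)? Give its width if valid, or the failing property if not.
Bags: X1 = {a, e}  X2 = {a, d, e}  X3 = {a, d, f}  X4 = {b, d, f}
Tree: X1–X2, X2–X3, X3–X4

A tree decomposition must satisfy three properties: every vertex lies in some bag; for every edge, both endpoints lie together in some bag; and for every vertex, the bags containing it form a connected subtree. Here vertex c appears in no bag, so the decomposition is invalid.

No — vertex c appears in no bag.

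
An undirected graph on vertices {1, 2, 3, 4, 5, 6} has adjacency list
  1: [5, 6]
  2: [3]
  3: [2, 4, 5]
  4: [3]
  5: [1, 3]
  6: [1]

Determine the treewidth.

A width-1 tree decomposition is:
Bags: B1 = {3, 5}  B2 = {1, 5}  B3 = {3, 4}  B4 = {1, 6}  B5 = {2, 3}
Tree: B1–B2, B1–B3, B2–B4, B1–B5
Each bag holds 2 vertices, so the decomposition has width 1, which upper-bounds the treewidth. Since G has at least one edge (e.g. 3–5), it is not an edgeless graph, so tw(G) ≥ 1. Therefore the treewidth is 1.

1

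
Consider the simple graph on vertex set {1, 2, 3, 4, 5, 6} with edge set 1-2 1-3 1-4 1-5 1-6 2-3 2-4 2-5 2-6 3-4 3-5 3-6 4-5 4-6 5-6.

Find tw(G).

A width-5 tree decomposition is:
Bags: B1 = {1, 2, 3, 4, 5, 6}
Tree: (single bag)
With just one bag of size 6, the width is 6 − 1 = 5, so tw(G) ≤ 5. On the other hand G contains the 6-clique {1, 2, 3, 4, 5, 6}. A clique must lie in a single bag of any decomposition, so no decomposition can have width below 5. Combining the bounds, tw(G) = 5.

5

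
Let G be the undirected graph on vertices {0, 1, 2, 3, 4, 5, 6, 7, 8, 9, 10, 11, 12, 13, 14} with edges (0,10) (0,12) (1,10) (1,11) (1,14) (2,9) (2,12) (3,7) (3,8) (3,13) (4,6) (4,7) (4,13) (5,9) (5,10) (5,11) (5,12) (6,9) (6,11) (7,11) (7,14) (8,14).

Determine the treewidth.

3

A width-3 tree decomposition is:
Bags: B1 = {0, 2, 10, 12}  B2 = {2, 5, 10, 12}  B3 = {2, 5, 9, 10}  B4 = {1, 5, 9, 10}  B5 = {1, 5, 9, 11}  B6 = {1, 6, 9, 11}  B7 = {1, 6, 11, 14}  B8 = {6, 7, 11, 14}  B9 = {4, 6, 7, 14}  B10 = {4, 7, 8, 14}  B11 = {3, 4, 7, 8}  B12 = {3, 4, 8, 13}
Tree: B1–B2, B2–B3, B3–B4, B4–B5, B5–B6, B6–B7, B7–B8, B8–B9, B9–B10, B10–B11, B11–B12
Every bag has size at most 4, so the width is 4 − 1 = 3 and tw(G) ≤ 3. For the lower bound: the 4 vertex sets {0,2,12}, {10}, {5}, {1,6,9,11} are disjoint, each induces a connected subgraph, and every pair is joined by at least one edge of G. Contracting each set to a single vertex therefore yields K_{4} as a minor, and since treewidth is minor-monotone, tw(G) ≥ tw(K_{4}) = 3. Hence tw(G) = 3 exactly.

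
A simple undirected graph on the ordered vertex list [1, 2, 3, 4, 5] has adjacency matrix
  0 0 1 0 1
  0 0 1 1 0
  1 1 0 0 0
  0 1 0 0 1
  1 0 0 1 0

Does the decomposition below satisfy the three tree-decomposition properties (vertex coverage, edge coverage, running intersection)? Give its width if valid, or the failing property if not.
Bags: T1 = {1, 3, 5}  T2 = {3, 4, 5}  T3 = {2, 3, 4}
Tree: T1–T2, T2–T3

Yes; width 2.

Checking the three conditions: (i) the bags cover all of {1, 2, 3, 4, 5}; (ii) for each edge, some bag contains both endpoints; (iii) the bags containing any fixed vertex form a subtree. All hold, so the decomposition is valid with width 3 − 1 = 2.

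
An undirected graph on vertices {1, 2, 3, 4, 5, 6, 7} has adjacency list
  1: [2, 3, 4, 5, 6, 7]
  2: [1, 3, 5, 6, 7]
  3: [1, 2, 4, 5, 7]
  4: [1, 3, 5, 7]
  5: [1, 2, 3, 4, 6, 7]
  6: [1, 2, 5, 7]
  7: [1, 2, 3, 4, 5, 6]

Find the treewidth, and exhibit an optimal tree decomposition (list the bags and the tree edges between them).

Each bag holds 5 vertices, so the decomposition has width 4, which upper-bounds the treewidth. On the other hand G contains the 5-clique {1, 2, 3, 5, 7}. A clique must lie in a single bag of any decomposition, so no decomposition can have width below 4. Therefore the treewidth is 4.

Treewidth 4.
Bags: B1 = {1, 3, 4, 5, 7}  B2 = {1, 2, 3, 5, 7}  B3 = {1, 2, 5, 6, 7}
Tree: B1–B2, B2–B3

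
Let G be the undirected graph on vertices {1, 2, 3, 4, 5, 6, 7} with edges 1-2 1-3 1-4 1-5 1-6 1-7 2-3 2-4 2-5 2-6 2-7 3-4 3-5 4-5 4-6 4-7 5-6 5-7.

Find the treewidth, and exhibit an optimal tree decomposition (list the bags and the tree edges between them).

Each bag holds 5 vertices, so the decomposition has width 4, which upper-bounds the treewidth. Conversely, {1, 2, 3, 4, 5} is a clique of size 5, and the vertices of any clique must share a bag in every tree decomposition; so some bag has ≥ 5 vertices and tw(G) ≥ 4. Therefore the treewidth is 4.

Treewidth 4.
One such decomposition:
Bags: B1 = {1, 2, 3, 4, 5}  B2 = {1, 2, 4, 5, 7}  B3 = {1, 2, 4, 5, 6}
Tree: B1–B2, B2–B3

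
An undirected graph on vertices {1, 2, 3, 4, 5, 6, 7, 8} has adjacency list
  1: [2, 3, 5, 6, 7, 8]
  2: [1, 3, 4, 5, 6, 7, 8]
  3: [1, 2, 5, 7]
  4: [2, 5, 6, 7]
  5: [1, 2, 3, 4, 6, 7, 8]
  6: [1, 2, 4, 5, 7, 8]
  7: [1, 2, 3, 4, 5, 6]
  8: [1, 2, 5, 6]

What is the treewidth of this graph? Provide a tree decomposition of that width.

Every bag has size at most 5, so the width is 5 − 1 = 4 and tw(G) ≤ 4. On the other hand G contains the 5-clique {1, 2, 3, 5, 7}. A clique must lie in a single bag of any decomposition, so no decomposition can have width below 4. Therefore the treewidth is 4.

Treewidth 4.
One optimal decomposition is:
Bags: B1 = {1, 2, 5, 6, 7}  B2 = {1, 2, 3, 5, 7}  B3 = {1, 2, 5, 6, 8}  B4 = {2, 4, 5, 6, 7}
Tree: B1–B2, B1–B3, B1–B4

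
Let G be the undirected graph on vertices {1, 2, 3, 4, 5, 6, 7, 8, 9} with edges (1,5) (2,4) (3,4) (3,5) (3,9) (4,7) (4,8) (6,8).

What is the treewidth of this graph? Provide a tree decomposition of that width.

The largest bag has 2 vertices, giving width 1; this decomposition certifies tw(G) ≤ 1. Any graph with an edge has treewidth ≥ 1, and G has the edge 3–4. Combining the bounds, tw(G) = 1.

Treewidth 1.
Bags: B1 = {3, 4}  B2 = {4, 7}  B3 = {2, 4}  B4 = {4, 8}  B5 = {6, 8}  B6 = {3, 5}  B7 = {3, 9}  B8 = {1, 5}
Tree: B1–B2, B2–B3, B1–B4, B4–B5, B1–B6, B1–B7, B6–B8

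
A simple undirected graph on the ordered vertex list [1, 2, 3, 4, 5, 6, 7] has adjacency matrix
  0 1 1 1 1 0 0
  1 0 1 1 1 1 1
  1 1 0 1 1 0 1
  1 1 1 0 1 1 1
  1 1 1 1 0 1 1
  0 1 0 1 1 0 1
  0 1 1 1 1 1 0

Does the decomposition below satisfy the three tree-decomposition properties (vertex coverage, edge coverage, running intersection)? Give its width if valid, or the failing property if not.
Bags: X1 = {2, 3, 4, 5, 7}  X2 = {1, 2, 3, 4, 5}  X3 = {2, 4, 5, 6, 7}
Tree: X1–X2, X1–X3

Yes; width 4.

Checking the three conditions: (i) the bags cover all of {1, 2, 3, 4, 5, 6, 7}; (ii) for each edge, some bag contains both endpoints; (iii) the bags containing any fixed vertex form a subtree. All hold, so the decomposition is valid with width 5 − 1 = 4.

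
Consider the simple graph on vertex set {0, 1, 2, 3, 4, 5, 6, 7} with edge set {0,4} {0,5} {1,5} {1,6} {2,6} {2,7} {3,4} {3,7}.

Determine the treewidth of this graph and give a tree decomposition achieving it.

Treewidth 2.
Bags: B1 = {1, 5, 6}  B2 = {0, 5, 6}  B3 = {0, 4, 6}  B4 = {3, 4, 6}  B5 = {3, 6, 7}  B6 = {2, 6, 7}
Tree: B1–B2, B2–B3, B3–B4, B4–B5, B5–B6

Each bag holds 3 vertices, so the decomposition has width 2, which upper-bounds the treewidth. The edges 6–1–5–0–4–3–7–2–6 form a cycle, so G is not a tree and its treewidth is at least 2. Combining the bounds, tw(G) = 2.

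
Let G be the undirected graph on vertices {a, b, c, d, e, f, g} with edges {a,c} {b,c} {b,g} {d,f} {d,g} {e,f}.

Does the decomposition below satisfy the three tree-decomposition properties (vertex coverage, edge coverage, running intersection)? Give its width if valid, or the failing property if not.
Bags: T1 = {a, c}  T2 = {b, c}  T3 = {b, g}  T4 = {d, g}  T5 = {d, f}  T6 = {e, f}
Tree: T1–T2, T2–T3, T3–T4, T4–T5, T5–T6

Every vertex of G appears in some bag (union = {a, b, c, d, e, f, g}); every edge is covered by a bag; and for each vertex v the set of bags containing v is connected in the bag tree. The decomposition is therefore valid. The largest bag has 2 vertices, so the width is 1.

Yes; width 1.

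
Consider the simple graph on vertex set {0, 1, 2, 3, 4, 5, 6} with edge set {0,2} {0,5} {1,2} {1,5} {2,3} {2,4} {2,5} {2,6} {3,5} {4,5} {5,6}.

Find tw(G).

A width-2 tree decomposition is:
Bags: B1 = {2, 5, 6}  B2 = {1, 2, 5}  B3 = {0, 2, 5}  B4 = {2, 3, 5}  B5 = {2, 4, 5}
Tree: B1–B2, B2–B3, B1–B4, B1–B5
The largest bag has 3 vertices, giving width 2; this decomposition certifies tw(G) ≤ 2. On the other hand G contains the 3-clique {0, 2, 5}. A clique must lie in a single bag of any decomposition, so no decomposition can have width below 2. The upper and lower bounds meet at 2, so that is the treewidth.

2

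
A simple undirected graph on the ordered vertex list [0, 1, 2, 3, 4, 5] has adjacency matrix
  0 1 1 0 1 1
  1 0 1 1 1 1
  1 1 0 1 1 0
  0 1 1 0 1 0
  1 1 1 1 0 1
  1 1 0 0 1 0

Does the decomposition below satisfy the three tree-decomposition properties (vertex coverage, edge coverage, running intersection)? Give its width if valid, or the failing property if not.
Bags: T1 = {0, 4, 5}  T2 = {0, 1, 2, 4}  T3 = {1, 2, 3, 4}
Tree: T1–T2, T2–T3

No — edge (1,5) lies in no bag.

A tree decomposition must satisfy three properties: every vertex lies in some bag; for every edge, both endpoints lie together in some bag; and for every vertex, the bags containing it form a connected subtree. Here edge (1,5) lies in no bag, so the decomposition is invalid.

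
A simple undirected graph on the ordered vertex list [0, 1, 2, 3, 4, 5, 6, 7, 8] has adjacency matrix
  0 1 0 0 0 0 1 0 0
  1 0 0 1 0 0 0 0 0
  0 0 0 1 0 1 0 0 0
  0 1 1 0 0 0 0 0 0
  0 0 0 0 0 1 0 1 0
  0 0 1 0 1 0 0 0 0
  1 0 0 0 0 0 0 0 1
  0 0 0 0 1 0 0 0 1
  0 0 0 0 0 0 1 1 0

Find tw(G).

A width-2 tree decomposition is:
Bags: B1 = {1, 2, 3}  B2 = {1, 2, 5}  B3 = {1, 4, 5}  B4 = {1, 4, 7}  B5 = {1, 7, 8}  B6 = {1, 6, 8}  B7 = {0, 1, 6}
Tree: B1–B2, B2–B3, B3–B4, B4–B5, B5–B6, B6–B7
Each bag holds 3 vertices, so the decomposition has width 2, which upper-bounds the treewidth. For the lower bound, G contains the cycle 1–3–2–5–4–7–8–6–0–1, so G is not a forest; only forests have treewidth ≤ 1, hence tw(G) ≥ 2. Hence tw(G) = 2 exactly.

2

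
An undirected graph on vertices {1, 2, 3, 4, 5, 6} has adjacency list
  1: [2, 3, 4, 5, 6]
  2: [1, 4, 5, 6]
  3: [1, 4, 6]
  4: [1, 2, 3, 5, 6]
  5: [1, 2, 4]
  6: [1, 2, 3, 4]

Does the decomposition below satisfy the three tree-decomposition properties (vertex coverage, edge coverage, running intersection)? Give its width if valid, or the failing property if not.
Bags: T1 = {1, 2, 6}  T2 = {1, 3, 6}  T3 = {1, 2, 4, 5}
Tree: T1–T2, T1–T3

No — edge (4,6) lies in no bag.

A tree decomposition must satisfy three properties: every vertex lies in some bag; for every edge, both endpoints lie together in some bag; and for every vertex, the bags containing it form a connected subtree. Here edge (4,6) lies in no bag, so the decomposition is invalid.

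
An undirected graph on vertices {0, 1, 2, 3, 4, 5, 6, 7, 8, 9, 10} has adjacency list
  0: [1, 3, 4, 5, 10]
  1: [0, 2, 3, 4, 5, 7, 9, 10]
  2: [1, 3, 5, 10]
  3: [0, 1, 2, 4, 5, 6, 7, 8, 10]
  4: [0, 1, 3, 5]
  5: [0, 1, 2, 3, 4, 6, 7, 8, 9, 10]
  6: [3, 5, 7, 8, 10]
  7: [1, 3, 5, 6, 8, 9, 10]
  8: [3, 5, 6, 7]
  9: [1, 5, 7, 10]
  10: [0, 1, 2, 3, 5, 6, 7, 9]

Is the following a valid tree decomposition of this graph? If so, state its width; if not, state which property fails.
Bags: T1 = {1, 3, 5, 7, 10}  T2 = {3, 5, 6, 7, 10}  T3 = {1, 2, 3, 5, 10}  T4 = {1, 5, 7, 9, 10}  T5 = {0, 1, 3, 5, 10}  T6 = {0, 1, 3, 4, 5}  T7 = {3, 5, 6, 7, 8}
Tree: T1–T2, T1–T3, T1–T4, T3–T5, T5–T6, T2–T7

Vertex coverage: the bags together contain {0, 1, 2, 3, 4, 5, 6, 7, 8, 9, 10}, the full vertex set. Edge coverage: each edge of G has both endpoints in at least one bag. Running intersection: for every vertex, the bags containing it form a connected subtree. All three properties hold, so this is a valid tree decomposition of width max|bag| − 1 = 4, and hence tw(G) ≤ 4.

Yes; width 4.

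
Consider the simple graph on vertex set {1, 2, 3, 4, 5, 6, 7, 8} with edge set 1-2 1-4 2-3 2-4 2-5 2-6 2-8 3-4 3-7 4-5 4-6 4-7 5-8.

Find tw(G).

2

A width-2 tree decomposition is:
Bags: B1 = {2, 3, 4}  B2 = {1, 2, 4}  B3 = {2, 4, 5}  B4 = {2, 4, 6}  B5 = {2, 5, 8}  B6 = {3, 4, 7}
Tree: B1–B2, B2–B3, B3–B4, B3–B5, B1–B6
Every bag has size at most 3, so the width is 3 − 1 = 2 and tw(G) ≤ 2. Conversely, {2, 5, 8} is a clique of size 3, and the vertices of any clique must share a bag in every tree decomposition; so some bag has ≥ 3 vertices and tw(G) ≥ 2. Combining the bounds, tw(G) = 2.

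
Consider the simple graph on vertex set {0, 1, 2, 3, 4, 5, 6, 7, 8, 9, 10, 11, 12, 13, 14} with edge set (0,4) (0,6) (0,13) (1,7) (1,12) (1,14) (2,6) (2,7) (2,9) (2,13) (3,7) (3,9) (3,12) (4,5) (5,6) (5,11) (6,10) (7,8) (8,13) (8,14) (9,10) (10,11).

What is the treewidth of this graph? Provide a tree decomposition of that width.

The largest bag has 4 vertices, giving width 3; this decomposition certifies tw(G) ≤ 3. For the lower bound: the 4 vertex sets {4,5,11}, {10}, {6}, {0,2,9,13} are disjoint, each induces a connected subgraph, and every pair is joined by at least one edge of G. Contracting each set to a single vertex therefore yields K_{4} as a minor, and since treewidth is minor-monotone, tw(G) ≥ tw(K_{4}) = 3. Hence tw(G) = 3 exactly.

Treewidth 3.
One optimal decomposition is:
Bags: B1 = {4, 5, 10, 11}  B2 = {4, 5, 6, 10}  B3 = {0, 4, 6, 10}  B4 = {0, 6, 9, 10}  B5 = {0, 2, 6, 9}  B6 = {0, 2, 9, 13}  B7 = {2, 3, 9, 13}  B8 = {2, 3, 7, 13}  B9 = {3, 7, 8, 13}  B10 = {3, 7, 8, 12}  B11 = {1, 7, 8, 12}  B12 = {1, 8, 12, 14}
Tree: B1–B2, B2–B3, B3–B4, B4–B5, B5–B6, B6–B7, B7–B8, B8–B9, B9–B10, B10–B11, B11–B12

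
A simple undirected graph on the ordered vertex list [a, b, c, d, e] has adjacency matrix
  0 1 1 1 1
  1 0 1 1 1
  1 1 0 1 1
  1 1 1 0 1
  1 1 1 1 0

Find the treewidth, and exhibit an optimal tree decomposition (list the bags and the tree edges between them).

A single bag containing all 5 vertices is trivially a valid decomposition of width 4. On the other hand G contains the 5-clique {a, b, c, d, e}. A clique must lie in a single bag of any decomposition, so no decomposition can have width below 4. Hence tw(G) = 4 exactly.

Treewidth 4.
Bags: B1 = {a, b, c, d, e}
Tree: (single bag)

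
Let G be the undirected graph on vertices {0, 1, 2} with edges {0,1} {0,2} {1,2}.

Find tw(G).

A width-2 tree decomposition is:
Bags: B1 = {0, 1, 2}
Tree: (single bag)
With just one bag of size 3, the width is 3 − 1 = 2, so tw(G) ≤ 2. Conversely, {0, 1, 2} is a clique of size 3, and the vertices of any clique must share a bag in every tree decomposition; so some bag has ≥ 3 vertices and tw(G) ≥ 2. Hence tw(G) = 2 exactly.

2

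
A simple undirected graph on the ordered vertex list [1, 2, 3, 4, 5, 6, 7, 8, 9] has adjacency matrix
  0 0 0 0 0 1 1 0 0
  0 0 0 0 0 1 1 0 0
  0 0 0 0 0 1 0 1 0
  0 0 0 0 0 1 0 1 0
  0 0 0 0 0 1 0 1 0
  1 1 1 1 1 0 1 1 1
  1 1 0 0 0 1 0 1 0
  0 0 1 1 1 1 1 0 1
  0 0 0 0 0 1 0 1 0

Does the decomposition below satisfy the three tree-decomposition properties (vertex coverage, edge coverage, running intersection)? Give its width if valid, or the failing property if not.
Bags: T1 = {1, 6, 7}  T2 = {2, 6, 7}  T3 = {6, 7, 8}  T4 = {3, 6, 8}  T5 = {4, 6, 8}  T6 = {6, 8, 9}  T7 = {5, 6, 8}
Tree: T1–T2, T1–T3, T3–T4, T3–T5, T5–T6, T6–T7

Yes; width 2.

Checking the three conditions: (i) the bags cover all of {1, 2, 3, 4, 5, 6, 7, 8, 9}; (ii) for each edge, some bag contains both endpoints; (iii) the bags containing any fixed vertex form a subtree. All hold, so the decomposition is valid with width 3 − 1 = 2.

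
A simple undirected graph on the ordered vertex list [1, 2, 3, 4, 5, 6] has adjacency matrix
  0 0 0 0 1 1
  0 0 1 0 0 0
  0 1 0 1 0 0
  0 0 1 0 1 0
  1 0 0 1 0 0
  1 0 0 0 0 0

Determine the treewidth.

A width-1 tree decomposition is:
Bags: B1 = {2, 3}  B2 = {3, 4}  B3 = {4, 5}  B4 = {1, 5}  B5 = {1, 6}
Tree: B1–B2, B2–B3, B3–B4, B4–B5
Every bag has size at most 2, so the width is 2 − 1 = 1 and tw(G) ≤ 1. Since G has at least one edge (e.g. 2–3), it is not an edgeless graph, so tw(G) ≥ 1. Combining the bounds, tw(G) = 1.

1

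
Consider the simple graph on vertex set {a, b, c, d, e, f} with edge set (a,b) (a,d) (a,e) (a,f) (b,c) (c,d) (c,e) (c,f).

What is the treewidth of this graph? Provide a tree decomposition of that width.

Each bag holds 3 vertices, so the decomposition has width 2, which upper-bounds the treewidth. For the lower bound, G contains the cycle c–d–a–e–c, so G is not a forest; only forests have treewidth ≤ 1, hence tw(G) ≥ 2. Therefore the treewidth is 2.

Treewidth 2.
One such decomposition:
Bags: B1 = {a, c, d}  B2 = {a, c, e}  B3 = {a, c, f}  B4 = {a, b, c}
Tree: B1–B2, B2–B3, B3–B4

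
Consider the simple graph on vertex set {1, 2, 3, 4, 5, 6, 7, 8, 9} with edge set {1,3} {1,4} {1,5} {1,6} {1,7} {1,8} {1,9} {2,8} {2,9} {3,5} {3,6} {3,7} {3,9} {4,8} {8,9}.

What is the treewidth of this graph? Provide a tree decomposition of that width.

Each bag holds 3 vertices, so the decomposition has width 2, which upper-bounds the treewidth. On the other hand G contains the 3-clique {1, 8, 9}. A clique must lie in a single bag of any decomposition, so no decomposition can have width below 2. Hence tw(G) = 2 exactly.

Treewidth 2.
One such decomposition:
Bags: B1 = {2, 8, 9}  B2 = {1, 8, 9}  B3 = {1, 3, 9}  B4 = {1, 3, 5}  B5 = {1, 3, 6}  B6 = {1, 4, 8}  B7 = {1, 3, 7}
Tree: B1–B2, B2–B3, B3–B4, B3–B5, B2–B6, B3–B7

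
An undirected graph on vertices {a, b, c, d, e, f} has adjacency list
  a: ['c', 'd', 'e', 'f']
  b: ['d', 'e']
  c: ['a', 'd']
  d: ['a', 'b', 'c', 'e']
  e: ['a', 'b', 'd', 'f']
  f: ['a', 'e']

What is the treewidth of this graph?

2

A width-2 tree decomposition is:
Bags: B1 = {a, e, f}  B2 = {a, d, e}  B3 = {b, d, e}  B4 = {a, c, d}
Tree: B1–B2, B2–B3, B2–B4
The largest bag has 3 vertices, giving width 2; this decomposition certifies tw(G) ≤ 2. Conversely, {a, d, e} is a clique of size 3, and the vertices of any clique must share a bag in every tree decomposition; so some bag has ≥ 3 vertices and tw(G) ≥ 2. Therefore the treewidth is 2.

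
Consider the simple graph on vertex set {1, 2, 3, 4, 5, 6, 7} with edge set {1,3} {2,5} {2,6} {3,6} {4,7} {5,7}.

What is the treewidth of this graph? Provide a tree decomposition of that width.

Every bag has size at most 2, so the width is 2 − 1 = 1 and tw(G) ≤ 1. G has an edge, so its treewidth is at least 1. Combining the bounds, tw(G) = 1.

Treewidth 1.
Bags: B1 = {1, 3}  B2 = {3, 6}  B3 = {2, 6}  B4 = {2, 5}  B5 = {5, 7}  B6 = {4, 7}
Tree: B1–B2, B2–B3, B3–B4, B4–B5, B5–B6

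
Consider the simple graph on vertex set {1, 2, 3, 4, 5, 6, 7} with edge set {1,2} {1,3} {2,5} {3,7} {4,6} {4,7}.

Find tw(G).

1

A width-1 tree decomposition is:
Bags: B1 = {4, 6}  B2 = {4, 7}  B3 = {3, 7}  B4 = {1, 3}  B5 = {1, 2}  B6 = {2, 5}
Tree: B1–B2, B2–B3, B3–B4, B4–B5, B5–B6
Every bag has size at most 2, so the width is 2 − 1 = 1 and tw(G) ≤ 1. G has an edge, so its treewidth is at least 1. The upper and lower bounds meet at 1, so that is the treewidth.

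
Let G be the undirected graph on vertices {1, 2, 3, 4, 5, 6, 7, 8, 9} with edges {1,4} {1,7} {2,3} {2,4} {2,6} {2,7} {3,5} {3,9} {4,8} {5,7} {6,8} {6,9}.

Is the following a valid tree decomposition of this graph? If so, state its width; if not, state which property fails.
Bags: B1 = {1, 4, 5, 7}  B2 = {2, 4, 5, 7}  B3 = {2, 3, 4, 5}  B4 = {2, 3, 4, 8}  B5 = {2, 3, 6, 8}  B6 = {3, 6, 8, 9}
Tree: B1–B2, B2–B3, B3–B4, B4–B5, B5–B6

Yes; width 3.

Checking the three conditions: (i) the bags cover all of {1, 2, 3, 4, 5, 6, 7, 8, 9}; (ii) for each edge, some bag contains both endpoints; (iii) the bags containing any fixed vertex form a subtree. All hold, so the decomposition is valid with width 4 − 1 = 3.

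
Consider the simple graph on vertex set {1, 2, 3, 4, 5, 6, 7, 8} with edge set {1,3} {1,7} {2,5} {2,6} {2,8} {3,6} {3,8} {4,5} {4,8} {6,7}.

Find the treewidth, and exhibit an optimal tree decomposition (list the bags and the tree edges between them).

Treewidth 2.
One such decomposition:
Bags: B1 = {1, 3, 7}  B2 = {3, 6, 7}  B3 = {3, 6, 8}  B4 = {2, 6, 8}  B5 = {2, 4, 8}  B6 = {2, 4, 5}
Tree: B1–B2, B2–B3, B3–B4, B4–B5, B5–B6

Every bag has size at most 3, so the width is 3 − 1 = 2 and tw(G) ≤ 2. For the lower bound, G contains the cycle 1–7–6–3–1, so G is not a forest; only forests have treewidth ≤ 1, hence tw(G) ≥ 2. Therefore the treewidth is 2.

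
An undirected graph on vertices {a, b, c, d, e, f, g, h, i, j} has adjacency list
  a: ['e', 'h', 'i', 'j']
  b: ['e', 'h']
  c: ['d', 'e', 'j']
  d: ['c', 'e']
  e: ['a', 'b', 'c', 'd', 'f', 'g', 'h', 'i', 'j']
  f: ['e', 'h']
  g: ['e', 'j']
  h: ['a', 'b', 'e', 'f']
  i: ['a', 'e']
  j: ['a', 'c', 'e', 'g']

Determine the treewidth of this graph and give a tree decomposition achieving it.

The largest bag has 3 vertices, giving width 2; this decomposition certifies tw(G) ≤ 2. Conversely, {c, d, e} is a clique of size 3, and the vertices of any clique must share a bag in every tree decomposition; so some bag has ≥ 3 vertices and tw(G) ≥ 2. Therefore the treewidth is 2.

Treewidth 2.
One optimal decomposition is:
Bags: B1 = {a, e, j}  B2 = {a, e, h}  B3 = {e, g, j}  B4 = {a, e, i}  B5 = {c, e, j}  B6 = {e, f, h}  B7 = {b, e, h}  B8 = {c, d, e}
Tree: B1–B2, B1–B3, B2–B4, B3–B5, B2–B6, B6–B7, B5–B8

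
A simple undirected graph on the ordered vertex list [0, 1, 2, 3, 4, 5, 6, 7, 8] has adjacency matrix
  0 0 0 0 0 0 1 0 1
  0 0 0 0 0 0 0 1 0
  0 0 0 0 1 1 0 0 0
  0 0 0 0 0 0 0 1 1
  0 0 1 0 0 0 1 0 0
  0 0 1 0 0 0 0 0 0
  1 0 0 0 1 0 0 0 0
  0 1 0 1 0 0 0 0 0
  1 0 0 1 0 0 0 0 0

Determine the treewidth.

A width-1 tree decomposition is:
Bags: B1 = {2, 5}  B2 = {2, 4}  B3 = {4, 6}  B4 = {0, 6}  B5 = {0, 8}  B6 = {3, 8}  B7 = {3, 7}  B8 = {1, 7}
Tree: B1–B2, B2–B3, B3–B4, B4–B5, B5–B6, B6–B7, B7–B8
The largest bag has 2 vertices, giving width 1; this decomposition certifies tw(G) ≤ 1. Since G has at least one edge (e.g. 5–2), it is not an edgeless graph, so tw(G) ≥ 1. Hence tw(G) = 1 exactly.

1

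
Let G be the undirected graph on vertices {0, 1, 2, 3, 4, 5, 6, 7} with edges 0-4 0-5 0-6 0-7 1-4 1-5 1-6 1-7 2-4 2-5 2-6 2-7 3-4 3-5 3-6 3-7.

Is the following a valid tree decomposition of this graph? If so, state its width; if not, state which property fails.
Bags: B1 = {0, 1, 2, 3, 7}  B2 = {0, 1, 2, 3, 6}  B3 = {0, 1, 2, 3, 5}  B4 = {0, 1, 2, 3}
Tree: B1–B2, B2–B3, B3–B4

A tree decomposition must satisfy three properties: every vertex lies in some bag; for every edge, both endpoints lie together in some bag; and for every vertex, the bags containing it form a connected subtree. Here vertex 4 appears in no bag, so the decomposition is invalid.

No — vertex 4 appears in no bag.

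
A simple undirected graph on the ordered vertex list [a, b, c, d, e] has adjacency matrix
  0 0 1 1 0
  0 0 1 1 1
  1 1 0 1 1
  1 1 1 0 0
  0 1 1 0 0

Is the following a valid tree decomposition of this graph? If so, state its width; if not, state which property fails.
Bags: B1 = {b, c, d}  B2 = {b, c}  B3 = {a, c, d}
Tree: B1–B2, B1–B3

A tree decomposition must satisfy three properties: every vertex lies in some bag; for every edge, both endpoints lie together in some bag; and for every vertex, the bags containing it form a connected subtree. Here vertex e appears in no bag, so the decomposition is invalid.

No — vertex e appears in no bag.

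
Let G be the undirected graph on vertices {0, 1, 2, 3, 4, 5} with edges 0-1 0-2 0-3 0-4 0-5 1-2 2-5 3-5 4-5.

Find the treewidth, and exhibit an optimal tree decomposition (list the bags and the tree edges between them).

Treewidth 2.
One such decomposition:
Bags: B1 = {0, 4, 5}  B2 = {0, 2, 5}  B3 = {0, 3, 5}  B4 = {0, 1, 2}
Tree: B1–B2, B1–B3, B2–B4

Every bag has size at most 3, so the width is 3 − 1 = 2 and tw(G) ≤ 2. On the other hand G contains the 3-clique {0, 1, 2}. A clique must lie in a single bag of any decomposition, so no decomposition can have width below 2. Combining the bounds, tw(G) = 2.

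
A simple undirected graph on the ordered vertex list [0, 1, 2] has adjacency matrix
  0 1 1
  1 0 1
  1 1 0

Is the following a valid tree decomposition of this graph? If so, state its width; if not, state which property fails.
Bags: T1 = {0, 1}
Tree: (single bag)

A tree decomposition must satisfy three properties: every vertex lies in some bag; for every edge, both endpoints lie together in some bag; and for every vertex, the bags containing it form a connected subtree. Here vertex 2 appears in no bag, so the decomposition is invalid.

No — vertex 2 appears in no bag.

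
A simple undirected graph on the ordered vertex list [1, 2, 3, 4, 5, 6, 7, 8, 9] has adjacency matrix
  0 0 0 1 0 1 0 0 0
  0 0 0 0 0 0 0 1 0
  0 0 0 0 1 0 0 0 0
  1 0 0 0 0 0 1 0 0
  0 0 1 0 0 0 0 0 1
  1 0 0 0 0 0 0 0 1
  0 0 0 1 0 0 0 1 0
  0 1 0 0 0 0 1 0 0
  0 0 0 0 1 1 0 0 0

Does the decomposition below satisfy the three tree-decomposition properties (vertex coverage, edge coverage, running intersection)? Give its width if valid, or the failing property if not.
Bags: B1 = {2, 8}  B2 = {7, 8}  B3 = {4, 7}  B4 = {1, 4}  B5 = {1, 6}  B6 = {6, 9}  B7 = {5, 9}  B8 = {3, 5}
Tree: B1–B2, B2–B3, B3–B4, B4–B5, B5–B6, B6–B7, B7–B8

Checking the three conditions: (i) the bags cover all of {1, 2, 3, 4, 5, 6, 7, 8, 9}; (ii) for each edge, some bag contains both endpoints; (iii) the bags containing any fixed vertex form a subtree. All hold, so the decomposition is valid with width 2 − 1 = 1.

Yes; width 1.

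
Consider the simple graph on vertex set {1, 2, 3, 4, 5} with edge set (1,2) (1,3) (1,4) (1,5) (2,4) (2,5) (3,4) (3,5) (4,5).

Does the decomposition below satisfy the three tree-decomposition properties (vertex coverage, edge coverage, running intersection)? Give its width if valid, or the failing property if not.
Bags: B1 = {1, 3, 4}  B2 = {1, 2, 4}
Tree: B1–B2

A tree decomposition must satisfy three properties: every vertex lies in some bag; for every edge, both endpoints lie together in some bag; and for every vertex, the bags containing it form a connected subtree. Here vertex 5 appears in no bag, so the decomposition is invalid.

No — vertex 5 appears in no bag.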